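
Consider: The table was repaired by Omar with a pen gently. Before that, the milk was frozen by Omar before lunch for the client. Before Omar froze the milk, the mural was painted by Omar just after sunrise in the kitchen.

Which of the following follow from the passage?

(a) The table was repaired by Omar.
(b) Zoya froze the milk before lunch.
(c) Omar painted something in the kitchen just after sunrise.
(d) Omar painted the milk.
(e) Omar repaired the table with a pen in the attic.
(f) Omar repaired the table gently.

(a) Entailed — dropping 'gently', 'with a pen' leaves a sub-description the original still satisfies.
(b) Not entailed — the passage has Omar freezing the milk, not Zoya.
(c) Entailed — the original entails any weakening of itself; this just generalizes the patient.
(d) Not entailed — Omar painted the mural, not the milk; the milk belongs to the freezing event.
(e) Not entailed — 'in the attic' adds information not in the original event.
(f) Entailed — the original entails any weakening of itself; this just drops 'with a pen'.

(a), (c), (f)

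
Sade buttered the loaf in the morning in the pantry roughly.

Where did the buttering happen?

in the pantry

'in the pantry' marks the location of the buttering event.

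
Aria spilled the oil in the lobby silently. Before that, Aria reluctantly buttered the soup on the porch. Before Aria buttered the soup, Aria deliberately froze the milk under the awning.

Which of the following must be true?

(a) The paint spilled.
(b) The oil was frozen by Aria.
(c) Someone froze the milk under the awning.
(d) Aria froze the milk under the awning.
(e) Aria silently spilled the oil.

(a) Not entailed — the oil is what spilled, not the paint.
(b) Not entailed — Aria froze the milk, not the oil; the oil belongs to the spilling event.
(c) Entailed — dropping 'deliberately' and generalizing the agent leaves a sub-description the original still satisfies.
(d) Entailed — this follows by dropping conjuncts from the freezing event's description.
(e) Entailed — dropping 'in the lobby' leaves a sub-description the original still satisfies.

(c), (d), (e)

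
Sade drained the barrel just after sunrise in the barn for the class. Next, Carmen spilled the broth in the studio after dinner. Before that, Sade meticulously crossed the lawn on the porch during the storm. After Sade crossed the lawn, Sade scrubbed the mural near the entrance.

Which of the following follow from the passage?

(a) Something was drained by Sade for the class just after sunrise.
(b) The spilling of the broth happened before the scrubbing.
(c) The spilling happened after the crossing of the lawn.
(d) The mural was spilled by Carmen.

(a) Entailed — dropping 'in the barn' and generalizing the patient leaves a sub-description the original still satisfies.
(b) Not entailed — the narrative doesn't order the spilling relative to the scrubbing.
(c) Entailed — the narrative places the crossing before the spilling.
(d) Not entailed — Carmen spilled the broth, not the mural; the mural belongs to the scrubbing event.

(a), (c)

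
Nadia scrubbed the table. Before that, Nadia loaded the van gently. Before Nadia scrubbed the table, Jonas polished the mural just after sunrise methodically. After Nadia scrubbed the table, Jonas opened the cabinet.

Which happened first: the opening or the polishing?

the polishing

The connectives place the polishing before the opening.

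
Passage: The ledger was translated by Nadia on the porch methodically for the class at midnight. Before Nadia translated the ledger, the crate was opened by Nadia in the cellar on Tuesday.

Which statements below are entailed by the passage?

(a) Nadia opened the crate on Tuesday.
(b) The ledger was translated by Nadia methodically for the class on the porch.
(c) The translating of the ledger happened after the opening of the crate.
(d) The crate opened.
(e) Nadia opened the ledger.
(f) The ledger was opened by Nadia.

(a), (b), (c), (d)

(a) Entailed — dropping 'in the cellar' leaves a sub-description the original still satisfies.
(b) Entailed — this follows by dropping conjuncts from the translating event's description.
(c) Entailed — the narrative places the opening before the translating.
(d) Entailed — 'Nadia opened the crate' is causative; it entails the inchoative 'the crate opened'.
(e) Not entailed — Nadia opened the crate, not the ledger; the ledger belongs to the translating event.
(f) Not entailed — Nadia opened the crate, not the ledger; the ledger belongs to the translating event.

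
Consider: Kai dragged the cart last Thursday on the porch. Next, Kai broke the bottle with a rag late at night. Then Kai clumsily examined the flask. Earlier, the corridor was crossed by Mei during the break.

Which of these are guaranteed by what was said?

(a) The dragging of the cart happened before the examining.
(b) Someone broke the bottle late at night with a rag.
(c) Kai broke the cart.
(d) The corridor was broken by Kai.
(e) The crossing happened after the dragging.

(a), (b)

(a) Entailed — the narrative places the dragging before the examining.
(b) Entailed — this follows by dropping conjuncts from the breaking event's description.
(c) Not entailed — Kai broke the bottle, not the cart; the cart belongs to the dragging event.
(d) Not entailed — Kai broke the bottle, not the corridor; the corridor belongs to the crossing event.
(e) Not entailed — the narrative doesn't order the dragging relative to the crossing.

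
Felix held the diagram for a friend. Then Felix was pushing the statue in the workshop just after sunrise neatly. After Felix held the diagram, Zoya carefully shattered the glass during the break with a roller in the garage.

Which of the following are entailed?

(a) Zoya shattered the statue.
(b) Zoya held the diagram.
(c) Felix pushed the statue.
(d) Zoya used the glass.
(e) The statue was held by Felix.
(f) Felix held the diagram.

(c), (f)

(a) Not entailed — Zoya shattered the glass, not the statue; the statue belongs to the pushing event.
(b) Not entailed — the passage has Felix holding the diagram, not Zoya.
(c) Entailed — 'push' is an activity; 'was pushing' entails that some pushing happened, so 'pushed' holds.
(d) Not entailed — the glass is the patient, not an instrument — Zoya used a roller.
(e) Not entailed — Felix held the diagram, not the statue; the statue belongs to the pushing event.
(f) Entailed — this follows by dropping conjuncts from the holding event's description.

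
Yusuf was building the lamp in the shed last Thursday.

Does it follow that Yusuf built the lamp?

no

'was building' is progressive; for an accomplishment like 'build the lamp', it doesn't entail completion.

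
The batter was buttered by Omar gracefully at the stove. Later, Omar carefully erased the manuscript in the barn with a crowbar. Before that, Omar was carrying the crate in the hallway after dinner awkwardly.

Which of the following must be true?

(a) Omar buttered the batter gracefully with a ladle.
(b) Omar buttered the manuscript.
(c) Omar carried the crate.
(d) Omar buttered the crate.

(a) Not entailed — 'with a ladle' adds information not in the original event.
(b) Not entailed — Omar buttered the batter, not the manuscript; the manuscript belongs to the erasing event.
(c) Entailed — 'carry' is an activity; 'was carrying' entails that some carrying happened, so 'carried' holds.
(d) Not entailed — Omar buttered the batter, not the crate; the crate belongs to the carrying event.

(c)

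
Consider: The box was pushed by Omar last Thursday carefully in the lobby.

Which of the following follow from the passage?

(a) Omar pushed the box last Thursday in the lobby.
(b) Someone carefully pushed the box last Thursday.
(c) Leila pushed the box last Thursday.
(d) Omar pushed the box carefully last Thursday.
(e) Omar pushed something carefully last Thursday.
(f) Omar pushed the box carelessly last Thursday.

(a), (b), (d), (e)

(a) Entailed — dropping 'carefully' leaves a sub-description the original still satisfies.
(b) Entailed — dropping 'in the lobby' and generalizing the agent leaves a sub-description the original still satisfies.
(c) Not entailed — the passage has Omar pushing the box, not Leila.
(d) Entailed — every conjunct here is already in the original pushing event.
(e) Entailed — every conjunct here is already in the original pushing event.
(f) Not entailed — 'carelessly' adds a manner not in (and inconsistent with) the original.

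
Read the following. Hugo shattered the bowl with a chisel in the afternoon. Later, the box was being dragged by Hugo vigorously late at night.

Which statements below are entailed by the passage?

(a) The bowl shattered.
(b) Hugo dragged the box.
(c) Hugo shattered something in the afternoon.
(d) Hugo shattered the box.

(a), (b), (c)

(a) Entailed — 'Hugo shattered the bowl' is causative; it entails the inchoative 'the bowl shattered'.
(b) Entailed — 'drag' is an activity; 'was dragging' entails that some dragging happened, so 'dragged' holds.
(c) Entailed — this follows by dropping conjuncts from the shattering event's description.
(d) Not entailed — Hugo shattered the bowl, not the box; the box belongs to the dragging event.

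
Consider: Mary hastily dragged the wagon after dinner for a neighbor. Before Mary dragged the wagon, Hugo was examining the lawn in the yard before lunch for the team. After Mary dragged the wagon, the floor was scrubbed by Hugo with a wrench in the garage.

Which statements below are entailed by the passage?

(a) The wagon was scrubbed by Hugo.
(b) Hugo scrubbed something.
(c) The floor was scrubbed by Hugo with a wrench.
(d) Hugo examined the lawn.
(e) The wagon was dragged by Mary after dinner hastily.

(a) Not entailed — Hugo scrubbed the floor, not the wagon; the wagon belongs to the dragging event.
(b) Entailed — every conjunct here is already in the original scrubbing event.
(c) Entailed — every conjunct here is already in the original scrubbing event.
(d) Entailed — 'examine' is an activity; 'was examining' entails that some examining happened, so 'examined' holds.
(e) Entailed — every conjunct here is already in the original dragging event.

(b), (c), (d), (e)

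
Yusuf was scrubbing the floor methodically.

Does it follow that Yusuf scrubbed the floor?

yes

'scrub' is atelic; if Yusuf was scrubbing the floor, then Yusuf scrubbed the floor (for some time).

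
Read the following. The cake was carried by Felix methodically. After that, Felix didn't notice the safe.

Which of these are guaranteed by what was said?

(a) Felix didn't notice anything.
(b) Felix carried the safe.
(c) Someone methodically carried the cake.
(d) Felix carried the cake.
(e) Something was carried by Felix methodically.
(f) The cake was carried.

(c), (d), (e), (f)

(a) Not entailed — the original only denies this specific event; Felix may have noticed something else.
(b) Not entailed — Felix carried the cake, not the safe; the safe belongs to the noticing event.
(c) Entailed — generalizing the agent leaves a sub-description the original still satisfies.
(d) Entailed — this follows by dropping conjuncts from the carrying event's description.
(e) Entailed — generalizing the patient leaves a sub-description the original still satisfies.
(f) Entailed — the original entails any weakening of itself; this just drops 'methodically' and generalizes the agent.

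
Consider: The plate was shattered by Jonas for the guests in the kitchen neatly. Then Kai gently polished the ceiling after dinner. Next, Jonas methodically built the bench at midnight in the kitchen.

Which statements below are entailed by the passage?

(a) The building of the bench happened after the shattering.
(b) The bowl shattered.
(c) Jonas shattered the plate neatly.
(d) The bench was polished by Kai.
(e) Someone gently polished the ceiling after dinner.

(a) Entailed — the narrative places the shattering before the building.
(b) Not entailed — the plate is what shattered, not the bowl.
(c) Entailed — the original entails any weakening of itself; this just drops 'for the guests', 'in the kitchen'.
(d) Not entailed — Kai polished the ceiling, not the bench; the bench belongs to the building event.
(e) Entailed — this follows by dropping conjuncts from the polishing event's description.

(a), (c), (e)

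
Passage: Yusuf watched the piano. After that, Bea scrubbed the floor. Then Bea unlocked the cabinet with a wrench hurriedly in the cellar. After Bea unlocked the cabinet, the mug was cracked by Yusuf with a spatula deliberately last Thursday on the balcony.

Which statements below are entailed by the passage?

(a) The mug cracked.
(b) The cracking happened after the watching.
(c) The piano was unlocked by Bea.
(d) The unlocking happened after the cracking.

(a), (b)

(a) Entailed — 'Yusuf cracked the mug' is causative; it entails the inchoative 'the mug cracked'.
(b) Entailed — the narrative places the watching before the cracking.
(c) Not entailed — Bea unlocked the cabinet, not the piano; the piano belongs to the watching event.
(d) Not entailed — the narrative places the unlocking before the cracking, not after.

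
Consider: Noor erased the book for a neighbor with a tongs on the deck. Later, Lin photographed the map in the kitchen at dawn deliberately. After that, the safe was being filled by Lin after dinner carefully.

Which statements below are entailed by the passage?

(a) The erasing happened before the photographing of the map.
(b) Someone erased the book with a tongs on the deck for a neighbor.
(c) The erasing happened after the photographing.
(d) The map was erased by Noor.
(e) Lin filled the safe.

(a) Entailed — the narrative places the erasing before the photographing.
(b) Entailed — every conjunct here is already in the original erasing event.
(c) Not entailed — the narrative places the erasing before the photographing, not after.
(d) Not entailed — Noor erased the book, not the map; the map belongs to the photographing event.
(e) Not entailed — 'was filling' is progressive on an accomplishment; it does not entail the completed 'filled'.

(a), (b)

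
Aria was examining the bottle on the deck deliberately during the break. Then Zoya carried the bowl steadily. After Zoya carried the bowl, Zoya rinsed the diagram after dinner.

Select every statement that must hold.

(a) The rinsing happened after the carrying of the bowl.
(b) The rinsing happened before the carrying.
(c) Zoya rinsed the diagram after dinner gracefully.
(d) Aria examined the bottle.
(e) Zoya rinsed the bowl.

(a) Entailed — the narrative places the carrying before the rinsing.
(b) Not entailed — the narrative places the carrying before the rinsing, not after.
(c) Not entailed — 'gracefully' adds information not in the original event.
(d) Entailed — 'examine' is an activity; 'was examining' entails that some examining happened, so 'examined' holds.
(e) Not entailed — Zoya rinsed the diagram, not the bowl; the bowl belongs to the carrying event.

(a), (d)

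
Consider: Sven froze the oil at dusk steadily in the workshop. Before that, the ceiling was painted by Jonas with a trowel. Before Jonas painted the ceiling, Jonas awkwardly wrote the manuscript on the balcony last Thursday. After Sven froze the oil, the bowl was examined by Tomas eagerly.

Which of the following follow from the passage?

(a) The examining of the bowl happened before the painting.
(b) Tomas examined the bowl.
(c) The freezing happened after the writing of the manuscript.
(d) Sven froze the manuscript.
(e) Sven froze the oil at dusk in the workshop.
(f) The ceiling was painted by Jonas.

(a) Not entailed — the narrative places the painting before the examining, not after.
(b) Entailed — this follows by dropping conjuncts from the examining event's description.
(c) Entailed — the narrative places the writing before the freezing.
(d) Not entailed — Sven froze the oil, not the manuscript; the manuscript belongs to the writing event.
(e) Entailed — this follows by dropping conjuncts from the freezing event's description.
(f) Entailed — the original entails any weakening of itself; this just drops 'with a trowel'.

(b), (c), (e), (f)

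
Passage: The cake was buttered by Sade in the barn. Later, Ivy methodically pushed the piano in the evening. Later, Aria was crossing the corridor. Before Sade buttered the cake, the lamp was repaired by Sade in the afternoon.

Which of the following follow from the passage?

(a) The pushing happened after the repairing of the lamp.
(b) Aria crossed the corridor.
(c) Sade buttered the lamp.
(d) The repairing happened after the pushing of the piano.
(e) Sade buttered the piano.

(a) Entailed — the narrative places the repairing before the pushing.
(b) Not entailed — 'was crossing' is progressive on an accomplishment; it does not entail the completed 'crossed'.
(c) Not entailed — Sade buttered the cake, not the lamp; the lamp belongs to the repairing event.
(d) Not entailed — the narrative places the repairing before the pushing, not after.
(e) Not entailed — Sade buttered the cake, not the piano; the piano belongs to the pushing event.

(a)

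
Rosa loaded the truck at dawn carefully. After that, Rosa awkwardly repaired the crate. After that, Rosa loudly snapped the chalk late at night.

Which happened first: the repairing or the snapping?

The connectives place the repairing before the snapping.

the repairing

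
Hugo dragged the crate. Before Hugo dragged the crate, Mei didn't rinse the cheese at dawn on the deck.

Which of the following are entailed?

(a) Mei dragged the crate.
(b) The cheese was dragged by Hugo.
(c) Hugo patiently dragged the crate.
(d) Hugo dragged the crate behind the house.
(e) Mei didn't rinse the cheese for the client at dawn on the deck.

(a) Not entailed — the passage has Hugo dragging the crate, not Mei.
(b) Not entailed — Hugo dragged the crate, not the cheese; the cheese belongs to the rinsing event.
(c) Not entailed — 'patiently' adds information not in the original event.
(d) Not entailed — 'behind the house' adds information not in the original event.
(e) Entailed — under negation, adding a further restriction is entailed: if no such rinsing event occurred, none occurred for the client either.

(e)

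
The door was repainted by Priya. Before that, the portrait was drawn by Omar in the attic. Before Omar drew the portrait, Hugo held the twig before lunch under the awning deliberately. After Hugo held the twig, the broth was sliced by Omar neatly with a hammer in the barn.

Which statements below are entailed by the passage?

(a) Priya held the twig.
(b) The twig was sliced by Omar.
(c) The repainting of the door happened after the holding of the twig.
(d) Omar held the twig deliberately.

(a) Not entailed — the passage has Hugo holding the twig, not Priya.
(b) Not entailed — Omar sliced the broth, not the twig; the twig belongs to the holding event.
(c) Entailed — the narrative places the holding before the repainting.
(d) Not entailed — the passage has Hugo holding the twig, not Omar.

(c)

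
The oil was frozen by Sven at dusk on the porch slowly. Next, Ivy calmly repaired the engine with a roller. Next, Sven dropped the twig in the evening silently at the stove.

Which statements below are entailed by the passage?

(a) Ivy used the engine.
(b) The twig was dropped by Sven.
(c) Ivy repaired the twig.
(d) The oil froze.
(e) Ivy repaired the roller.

(a) Not entailed — the engine is the patient, not an instrument — Ivy used a roller.
(b) Entailed — this follows by dropping conjuncts from the dropping event's description.
(c) Not entailed — Ivy repaired the engine, not the twig; the twig belongs to the dropping event.
(d) Entailed — 'Sven froze the oil' is causative; it entails the inchoative 'the oil froze'.
(e) Not entailed — the roller is the instrument, not what was repaired.

(b), (d)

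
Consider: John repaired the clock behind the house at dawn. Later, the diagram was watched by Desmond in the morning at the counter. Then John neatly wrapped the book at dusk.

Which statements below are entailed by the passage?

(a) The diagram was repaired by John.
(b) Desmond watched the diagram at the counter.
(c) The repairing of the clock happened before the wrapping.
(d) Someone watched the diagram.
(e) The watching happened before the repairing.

(a) Not entailed — John repaired the clock, not the diagram; the diagram belongs to the watching event.
(b) Entailed — this follows by dropping conjuncts from the watching event's description.
(c) Entailed — the narrative places the repairing before the wrapping.
(d) Entailed — dropping 'at the counter', 'in the morning' and generalizing the agent leaves a sub-description the original still satisfies.
(e) Not entailed — the narrative places the repairing before the watching, not after.

(b), (c), (d)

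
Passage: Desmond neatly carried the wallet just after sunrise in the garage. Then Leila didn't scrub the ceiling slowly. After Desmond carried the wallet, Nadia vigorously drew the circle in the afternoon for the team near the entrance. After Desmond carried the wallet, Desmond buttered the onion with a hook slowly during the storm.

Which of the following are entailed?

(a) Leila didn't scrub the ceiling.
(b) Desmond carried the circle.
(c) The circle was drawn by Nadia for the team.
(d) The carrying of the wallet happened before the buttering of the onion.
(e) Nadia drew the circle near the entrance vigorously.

(a) Not entailed — dropping 'slowly' under negation is not valid — the original leaves open that Leila scrubbed the ceiling some other way.
(b) Not entailed — Desmond carried the wallet, not the circle; the circle belongs to the drawing event.
(c) Entailed — dropping 'near the entrance', 'in the afternoon', 'vigorously' leaves a sub-description the original still satisfies.
(d) Entailed — the narrative places the carrying before the buttering.
(e) Entailed — the original entails any weakening of itself; this just drops 'in the afternoon', 'for the team'.

(c), (d), (e)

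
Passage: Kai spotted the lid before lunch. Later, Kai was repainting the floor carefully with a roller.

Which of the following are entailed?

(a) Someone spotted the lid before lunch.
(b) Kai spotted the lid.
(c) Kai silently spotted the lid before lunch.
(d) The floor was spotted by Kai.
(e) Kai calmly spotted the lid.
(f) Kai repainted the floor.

(a) Entailed — this follows by dropping conjuncts from the spotting event's description.
(b) Entailed — this follows by dropping conjuncts from the spotting event's description.
(c) Not entailed — 'silently' adds information not in the original event.
(d) Not entailed — Kai spotted the lid, not the floor; the floor belongs to the repainting event.
(e) Not entailed — 'calmly' adds information not in the original event.
(f) Not entailed — 'was repainting' is progressive on an accomplishment; it does not entail the completed 'repainted'.

(a), (b)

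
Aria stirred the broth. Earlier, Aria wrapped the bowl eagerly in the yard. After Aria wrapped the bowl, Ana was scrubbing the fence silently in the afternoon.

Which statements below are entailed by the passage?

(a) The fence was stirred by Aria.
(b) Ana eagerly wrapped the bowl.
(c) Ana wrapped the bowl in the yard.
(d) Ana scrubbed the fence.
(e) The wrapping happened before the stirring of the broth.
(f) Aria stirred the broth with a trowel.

(d), (e)

(a) Not entailed — Aria stirred the broth, not the fence; the fence belongs to the scrubbing event.
(b) Not entailed — the passage has Aria wrapping the bowl, not Ana.
(c) Not entailed — the passage has Aria wrapping the bowl, not Ana.
(d) Entailed — 'scrub' is an activity; 'was scrubbing' entails that some scrubbing happened, so 'scrubbed' holds.
(e) Entailed — the narrative places the wrapping before the stirring.
(f) Not entailed — 'with a trowel' adds information not in the original event.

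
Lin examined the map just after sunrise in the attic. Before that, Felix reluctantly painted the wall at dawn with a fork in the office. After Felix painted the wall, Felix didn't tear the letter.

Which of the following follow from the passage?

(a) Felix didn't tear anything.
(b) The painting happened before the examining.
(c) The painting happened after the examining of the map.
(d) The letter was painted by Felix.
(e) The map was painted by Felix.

(a) Not entailed — the original only denies this specific event; Felix may have torn something else.
(b) Entailed — the narrative places the painting before the examining.
(c) Not entailed — the narrative places the painting before the examining, not after.
(d) Not entailed — Felix painted the wall, not the letter; the letter belongs to the tearing event.
(e) Not entailed — Felix painted the wall, not the map; the map belongs to the examining event.

(b)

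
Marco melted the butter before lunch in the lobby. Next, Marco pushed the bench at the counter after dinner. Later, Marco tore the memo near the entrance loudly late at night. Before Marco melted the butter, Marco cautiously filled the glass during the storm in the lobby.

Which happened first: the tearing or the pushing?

The connectives place the pushing before the tearing.

the pushing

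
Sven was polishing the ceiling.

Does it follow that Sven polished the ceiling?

'polish' is atelic; if Sven was polishing the ceiling, then Sven polished the ceiling (for some time).

yes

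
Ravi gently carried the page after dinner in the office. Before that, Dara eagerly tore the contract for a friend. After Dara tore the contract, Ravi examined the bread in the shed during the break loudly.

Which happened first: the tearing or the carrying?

The connectives place the tearing before the carrying.

the tearing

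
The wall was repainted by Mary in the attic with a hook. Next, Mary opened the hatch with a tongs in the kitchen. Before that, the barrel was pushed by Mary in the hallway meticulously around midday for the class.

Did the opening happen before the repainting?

The narrative orders the repainting before the opening.

no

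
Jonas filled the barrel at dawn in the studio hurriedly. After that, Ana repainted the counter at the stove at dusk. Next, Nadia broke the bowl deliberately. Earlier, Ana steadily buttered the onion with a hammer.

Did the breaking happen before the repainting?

no

The narrative orders the repainting before the breaking.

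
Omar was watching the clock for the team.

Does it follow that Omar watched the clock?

yes

'watch' is atelic; if Omar was watching the clock, then Omar watched the clock (for some time).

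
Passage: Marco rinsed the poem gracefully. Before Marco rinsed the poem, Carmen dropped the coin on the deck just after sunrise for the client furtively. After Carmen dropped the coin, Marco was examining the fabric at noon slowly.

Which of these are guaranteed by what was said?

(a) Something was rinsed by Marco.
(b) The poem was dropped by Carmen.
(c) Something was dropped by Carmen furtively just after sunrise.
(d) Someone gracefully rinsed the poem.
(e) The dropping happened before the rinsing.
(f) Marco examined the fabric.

(a), (c), (d), (e), (f)

(a) Entailed — dropping 'gracefully' and generalizing the patient leaves a sub-description the original still satisfies.
(b) Not entailed — Carmen dropped the coin, not the poem; the poem belongs to the rinsing event.
(c) Entailed — the original entails any weakening of itself; this just drops 'on the deck', 'for the client' and generalizes the patient.
(d) Entailed — the original entails any weakening of itself; this just generalizes the agent.
(e) Entailed — the narrative places the dropping before the rinsing.
(f) Entailed — 'examine' is an activity; 'was examining' entails that some examining happened, so 'examined' holds.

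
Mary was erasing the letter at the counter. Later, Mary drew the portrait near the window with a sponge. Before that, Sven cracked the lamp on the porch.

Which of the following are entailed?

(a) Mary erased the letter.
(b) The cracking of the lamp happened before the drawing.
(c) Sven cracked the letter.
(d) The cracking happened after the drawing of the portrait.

(a) Not entailed — 'was erasing' is progressive on an accomplishment; it does not entail the completed 'erased'.
(b) Entailed — the narrative places the cracking before the drawing.
(c) Not entailed — Sven cracked the lamp, not the letter; the letter belongs to the erasing event.
(d) Not entailed — the narrative places the cracking before the drawing, not after.

(b)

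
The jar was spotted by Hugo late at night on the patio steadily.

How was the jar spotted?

'steadily' marks the manner of the spotting event.

steadily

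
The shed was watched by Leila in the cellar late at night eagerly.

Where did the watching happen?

in the cellar

'in the cellar' marks the location of the watching event.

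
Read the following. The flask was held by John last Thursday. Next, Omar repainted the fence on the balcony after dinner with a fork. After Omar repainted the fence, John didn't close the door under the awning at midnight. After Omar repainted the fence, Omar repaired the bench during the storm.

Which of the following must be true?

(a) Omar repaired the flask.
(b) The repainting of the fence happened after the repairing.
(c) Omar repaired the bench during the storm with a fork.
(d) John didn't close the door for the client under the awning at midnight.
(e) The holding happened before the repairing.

(d), (e)

(a) Not entailed — Omar repaired the bench, not the flask; the flask belongs to the holding event.
(b) Not entailed — the narrative places the repainting before the repairing, not after.
(c) Not entailed — 'with a fork' adds information not in the original event.
(d) Entailed — under negation, adding a further restriction is entailed: if no such closing event occurred, none occurred for the client either.
(e) Entailed — the narrative places the holding before the repairing.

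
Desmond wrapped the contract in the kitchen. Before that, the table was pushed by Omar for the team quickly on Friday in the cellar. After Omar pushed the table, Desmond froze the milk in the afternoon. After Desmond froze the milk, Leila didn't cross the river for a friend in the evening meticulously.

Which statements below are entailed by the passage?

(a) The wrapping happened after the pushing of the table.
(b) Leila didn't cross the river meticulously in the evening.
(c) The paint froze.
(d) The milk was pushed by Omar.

(a)

(a) Entailed — the narrative places the pushing before the wrapping.
(b) Not entailed — dropping 'for a friend' under negation is not valid — the original leaves open that Leila crossed the river some other way.
(c) Not entailed — the milk is what froze, not the paint.
(d) Not entailed — Omar pushed the table, not the milk; the milk belongs to the freezing event.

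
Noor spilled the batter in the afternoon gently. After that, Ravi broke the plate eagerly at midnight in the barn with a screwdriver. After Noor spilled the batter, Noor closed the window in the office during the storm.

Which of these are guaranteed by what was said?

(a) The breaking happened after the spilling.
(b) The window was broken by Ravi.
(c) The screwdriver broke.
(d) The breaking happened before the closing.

(a) Entailed — the narrative places the spilling before the breaking.
(b) Not entailed — Ravi broke the plate, not the window; the window belongs to the closing event.
(c) Not entailed — the plate is what broke, not the screwdriver.
(d) Not entailed — the narrative doesn't order the breaking relative to the closing.

(a)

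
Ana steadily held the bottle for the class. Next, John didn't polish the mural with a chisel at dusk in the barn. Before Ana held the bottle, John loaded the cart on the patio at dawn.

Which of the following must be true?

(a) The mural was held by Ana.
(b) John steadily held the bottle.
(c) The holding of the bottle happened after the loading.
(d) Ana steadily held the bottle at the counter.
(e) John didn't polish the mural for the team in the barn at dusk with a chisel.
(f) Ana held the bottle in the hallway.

(c), (e)

(a) Not entailed — Ana held the bottle, not the mural; the mural belongs to the polishing event.
(b) Not entailed — the passage has Ana holding the bottle, not John.
(c) Entailed — the narrative places the loading before the holding.
(d) Not entailed — 'at the counter' adds information not in the original event.
(e) Entailed — under negation, adding a further restriction is entailed: if no such polishing event occurred, none occurred for the team either.
(f) Not entailed — 'in the hallway' adds information not in the original event.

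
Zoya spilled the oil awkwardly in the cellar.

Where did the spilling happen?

in the cellar

'in the cellar' marks the location of the spilling event.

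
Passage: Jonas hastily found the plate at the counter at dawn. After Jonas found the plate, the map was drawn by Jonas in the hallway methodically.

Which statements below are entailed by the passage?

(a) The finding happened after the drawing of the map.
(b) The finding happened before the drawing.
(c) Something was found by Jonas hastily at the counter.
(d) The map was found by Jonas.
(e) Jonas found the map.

(b), (c)

(a) Not entailed — the narrative places the finding before the drawing, not after.
(b) Entailed — the narrative places the finding before the drawing.
(c) Entailed — dropping 'at dawn' and generalizing the patient leaves a sub-description the original still satisfies.
(d) Not entailed — Jonas found the plate, not the map; the map belongs to the drawing event.
(e) Not entailed — Jonas found the plate, not the map; the map belongs to the drawing event.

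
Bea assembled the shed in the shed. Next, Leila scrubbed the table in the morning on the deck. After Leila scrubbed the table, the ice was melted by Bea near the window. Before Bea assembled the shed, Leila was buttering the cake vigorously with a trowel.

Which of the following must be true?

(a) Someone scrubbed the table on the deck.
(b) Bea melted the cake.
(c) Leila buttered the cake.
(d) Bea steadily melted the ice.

(a)

(a) Entailed — this follows by dropping conjuncts from the scrubbing event's description.
(b) Not entailed — Bea melted the ice, not the cake; the cake belongs to the buttering event.
(c) Not entailed — 'was buttering' is progressive on an accomplishment; it does not entail the completed 'buttered'.
(d) Not entailed — 'steadily' adds information not in the original event.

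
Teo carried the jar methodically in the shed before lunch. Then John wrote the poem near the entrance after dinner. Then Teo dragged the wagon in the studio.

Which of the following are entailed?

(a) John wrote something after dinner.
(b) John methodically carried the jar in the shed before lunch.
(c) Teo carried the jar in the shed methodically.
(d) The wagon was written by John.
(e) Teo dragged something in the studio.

(a), (c), (e)

(a) Entailed — every conjunct here is already in the original writing event.
(b) Not entailed — the passage has Teo carrying the jar, not John.
(c) Entailed — the original entails any weakening of itself; this just drops 'before lunch'.
(d) Not entailed — John wrote the poem, not the wagon; the wagon belongs to the dragging event.
(e) Entailed — every conjunct here is already in the original dragging event.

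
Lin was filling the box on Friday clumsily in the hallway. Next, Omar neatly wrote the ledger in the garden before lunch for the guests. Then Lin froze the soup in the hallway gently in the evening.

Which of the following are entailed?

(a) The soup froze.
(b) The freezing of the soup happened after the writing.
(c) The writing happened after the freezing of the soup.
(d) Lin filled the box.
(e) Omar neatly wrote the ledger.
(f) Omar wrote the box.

(a) Entailed — 'Lin froze the soup' is causative; it entails the inchoative 'the soup froze'.
(b) Entailed — the narrative places the writing before the freezing.
(c) Not entailed — the narrative places the writing before the freezing, not after.
(d) Not entailed — 'was filling' is progressive on an accomplishment; it does not entail the completed 'filled'.
(e) Entailed — the original entails any weakening of itself; this just drops 'in the garden', 'for the guests', 'before lunch'.
(f) Not entailed — Omar wrote the ledger, not the box; the box belongs to the filling event.

(a), (b), (e)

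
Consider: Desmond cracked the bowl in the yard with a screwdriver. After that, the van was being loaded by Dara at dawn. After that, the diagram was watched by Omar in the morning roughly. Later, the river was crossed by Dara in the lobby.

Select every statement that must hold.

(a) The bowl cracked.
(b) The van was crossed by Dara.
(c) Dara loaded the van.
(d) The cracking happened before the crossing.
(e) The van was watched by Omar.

(a) Entailed — 'Desmond cracked the bowl' is causative; it entails the inchoative 'the bowl cracked'.
(b) Not entailed — Dara crossed the river, not the van; the van belongs to the loading event.
(c) Not entailed — 'was loading' is progressive on an accomplishment; it does not entail the completed 'loaded'.
(d) Entailed — the narrative places the cracking before the crossing.
(e) Not entailed — Omar watched the diagram, not the van; the van belongs to the loading event.

(a), (d)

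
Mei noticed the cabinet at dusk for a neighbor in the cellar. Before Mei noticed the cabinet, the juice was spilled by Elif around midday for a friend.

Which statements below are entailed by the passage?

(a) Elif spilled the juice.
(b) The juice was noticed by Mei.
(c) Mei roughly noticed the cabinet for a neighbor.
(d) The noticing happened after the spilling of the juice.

(a) Entailed — the original entails any weakening of itself; this just drops 'around midday', 'for a friend'.
(b) Not entailed — Mei noticed the cabinet, not the juice; the juice belongs to the spilling event.
(c) Not entailed — 'roughly' adds information not in the original event.
(d) Entailed — the narrative places the spilling before the noticing.

(a), (d)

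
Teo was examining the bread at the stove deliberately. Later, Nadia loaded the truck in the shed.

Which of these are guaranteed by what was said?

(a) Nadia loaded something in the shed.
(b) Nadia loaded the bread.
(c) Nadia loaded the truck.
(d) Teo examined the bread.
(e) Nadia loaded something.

(a) Entailed — the original entails any weakening of itself; this just generalizes the patient.
(b) Not entailed — Nadia loaded the truck, not the bread; the bread belongs to the examining event.
(c) Entailed — the original entails any weakening of itself; this just drops 'in the shed'.
(d) Entailed — 'examine' is an activity; 'was examining' entails that some examining happened, so 'examined' holds.
(e) Entailed — dropping 'in the shed' and generalizing the patient leaves a sub-description the original still satisfies.

(a), (c), (d), (e)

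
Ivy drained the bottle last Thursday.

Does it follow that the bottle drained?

'Ivy drained the bottle' is the causative; it entails the inchoative 'the bottle drained'.

yes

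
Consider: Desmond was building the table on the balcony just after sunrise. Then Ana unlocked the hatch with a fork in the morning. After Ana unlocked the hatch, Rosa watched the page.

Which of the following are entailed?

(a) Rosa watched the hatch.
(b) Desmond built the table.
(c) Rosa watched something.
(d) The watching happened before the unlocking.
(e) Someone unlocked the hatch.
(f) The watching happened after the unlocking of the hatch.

(a) Not entailed — Rosa watched the page, not the hatch; the hatch belongs to the unlocking event.
(b) Not entailed — 'was building' is progressive on an accomplishment; it does not entail the completed 'built'.
(c) Entailed — this follows by dropping conjuncts from the watching event's description.
(d) Not entailed — the narrative places the unlocking before the watching, not after.
(e) Entailed — the original entails any weakening of itself; this just drops 'with a fork', 'in the morning' and generalizes the agent.
(f) Entailed — the narrative places the unlocking before the watching.

(c), (e), (f)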